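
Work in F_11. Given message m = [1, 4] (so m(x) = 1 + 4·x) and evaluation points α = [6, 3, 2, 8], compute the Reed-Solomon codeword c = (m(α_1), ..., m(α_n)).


c = [3, 2, 9, 0]

Message polynomial: m(x) = 1 + 4·x (mod 11).
For each evaluation point α_i, compute m(α_i) mod 11:
  α_1 = 6: Horner steps 4 → 3, so m(6) = 3.
  α_2 = 3: Horner steps 4 → 2, so m(3) = 2.
  α_3 = 2: Horner steps 4 → 9, so m(2) = 9.
  α_4 = 8: Horner steps 4 → 0, so m(8) = 0.
Codeword c = [3, 2, 9, 0] ∈ F_11^4.


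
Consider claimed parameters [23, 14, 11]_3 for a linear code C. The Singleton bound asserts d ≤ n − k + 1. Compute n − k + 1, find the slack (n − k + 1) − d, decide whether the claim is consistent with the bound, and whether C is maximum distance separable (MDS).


Singleton RHS = n − k + 1 = 10, slack = -1, bound violated (no such code; not MDS).

Singleton bound: d ≤ n − k + 1.
Here n = 23, k = 14, so n − k + 1 = 10.
Given d = 11, check d ≤ 10: NO.
Slack = (n − k + 1) − d = -1.
The slack is negative: d = 11 exceeds n − k + 1 = 10 by 1, so the Singleton bound is violated and no linear [23, 14, 11]_3 code can exist. In particular it is not MDS (MDS requires d = n − k + 1 exactly).
Description: the claimed parameters are [23, 14, 11]_3; such a code would be impossible (violates the Singleton bound).


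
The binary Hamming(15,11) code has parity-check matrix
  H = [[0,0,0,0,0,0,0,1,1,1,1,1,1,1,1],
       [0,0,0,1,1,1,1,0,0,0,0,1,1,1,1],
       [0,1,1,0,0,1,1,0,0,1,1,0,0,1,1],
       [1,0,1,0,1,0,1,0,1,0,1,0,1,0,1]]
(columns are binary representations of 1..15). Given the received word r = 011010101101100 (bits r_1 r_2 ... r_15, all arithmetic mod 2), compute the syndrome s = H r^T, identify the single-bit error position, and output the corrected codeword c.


s = (0, 0, 0, 1)^T, error position = 1, corrected codeword c = 111010101101100

Compute s = H r^T mod 2 one row at a time:
  s_1 = 0 + 1 + 1 + 0 + 1 + 1 + 0 + 0 = 4 ≡ 0 (mod 2).
  s_2 = 0 + 1 + 0 + 1 + 1 + 1 + 0 + 0 = 4 ≡ 0 (mod 2).
  s_3 = 1 + 1 + 0 + 1 + 1 + 0 + 0 + 0 = 4 ≡ 0 (mod 2).
  s_4 = 0 + 1 + 1 + 1 + 1 + 0 + 1 + 0 = 5 ≡ 1 (mod 2).
s = (0, 0, 0, 1)^T — this equals column 1 of H (binary 0001), so error is at position 1.
Correct: flip bit 1 of r = 011010101101100 to get c = 111010101101100.


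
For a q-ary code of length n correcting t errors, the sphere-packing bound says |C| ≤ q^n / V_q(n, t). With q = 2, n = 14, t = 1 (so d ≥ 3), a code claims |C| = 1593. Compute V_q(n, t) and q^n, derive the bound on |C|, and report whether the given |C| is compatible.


V_q(n, t) = 15, q^n = 16384, Hamming bound = 1092, |C| = 1593 > bound (violated).

Step 1: Compute V_q(n, t) = Σ_{j=0}^1 C(n, j) (q−1)^j.
  j = 0: C(14,0)·(1)^0 = 1·1 = 1.
  j = 1: C(14,1)·(1)^1 = 14·1 = 14.
  V_q(n, t) = 1 + 14 = 15.
Step 2: q^n = 2^14 = 16384.
Step 3: Hamming bound ⌊q^n / V_q(n,t)⌋ = ⌊16384/15⌋ = 1092.
Step 4: Compare |C| = 1593 to 1092: violated.
The claimed |C| lies above the Hamming bound, so no 2-ary code of length 14 with d ≥ 3 can have 1593 codewords.


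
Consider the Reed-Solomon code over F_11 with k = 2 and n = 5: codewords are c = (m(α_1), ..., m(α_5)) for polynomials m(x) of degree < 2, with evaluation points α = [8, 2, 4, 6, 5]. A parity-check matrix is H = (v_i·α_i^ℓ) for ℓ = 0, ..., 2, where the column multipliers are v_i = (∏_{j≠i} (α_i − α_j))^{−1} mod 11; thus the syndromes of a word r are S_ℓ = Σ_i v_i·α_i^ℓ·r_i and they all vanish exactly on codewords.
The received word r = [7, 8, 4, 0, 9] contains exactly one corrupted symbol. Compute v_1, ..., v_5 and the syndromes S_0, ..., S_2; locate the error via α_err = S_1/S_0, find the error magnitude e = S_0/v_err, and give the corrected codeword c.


S = (2, 10, 6), error at position 5, error magnitude e = 7, c = [7, 8, 4, 0, 2].

Step 1: column multipliers v_i = (∏_{j≠i}(α_i − α_j))^{−1} mod 11.
  i = 1 (α = 8): (8−2)(8−4)(8−6)(8−5) = 6·4·2·3 = 144 ≡ 1, so v_1 = 1^{−1} = 1 (mod 11).
  i = 2 (α = 2): (2−8)(2−4)(2−6)(2−5) = (−6)·(−2)·(−4)·(−3) = 144 ≡ 1, so v_2 = 1^{−1} = 1 (mod 11).
  i = 3 (α = 4): (4−8)(4−2)(4−6)(4−5) = (−4)·2·(−2)·(−1) = −16 ≡ 6, so v_3 = 6^{−1} = 2 (mod 11).
  i = 4 (α = 6): (6−8)(6−2)(6−4)(6−5) = (−2)·4·2·1 = −16 ≡ 6, so v_4 = 6^{−1} = 2 (mod 11).
  i = 5 (α = 5): (5−8)(5−2)(5−4)(5−6) = (−3)·3·1·(−1) = 9 ≡ 9, so v_5 = 9^{−1} = 5 (mod 11).
  v = [1, 1, 2, 2, 5].
Step 2: syndromes of r = [7, 8, 4, 0, 9] (all sums mod 11).
  S_0 = Σ v_i r_i = 1·7 + 1·8 + 2·4 + 2·0 + 5·9 = 68 ≡ 2.
  S_1 = Σ v_i α_i r_i = 1·8·7 + 1·2·8 + 2·4·4 + 2·6·0 + 5·5·9 = 329 ≡ 10.
  α_i^2 mod 11 = [9, 4, 5, 3, 3].
  S_2 = Σ v_i α_i^2 r_i = 1·9·7 + 1·4·8 + 2·5·4 + 2·3·0 + 5·3·9 = 270 ≡ 6.
  S = (2, 10, 6) ≠ 0, so r is not a codeword (an error is present).
Step 3: locate the error. For a single error e at position i, S_ℓ = v_i·e·α_i^ℓ, so α_err = S_1/S_0.
  S_0^{−1} = 2^{−1} = 6 (mod 11), so α_err = 10·6 = 60 ≡ 5 = α_5. Error position i = 5.
  Consistency check: S_2/S_1 = 6·10 = 60 ≡ 5 = α_err ✓ (single-error assumption holds).
Step 4: error magnitude e = S_0/v_5 = S_0·∏_{j≠5}(α_5 − α_j) = 2·9 = 18 ≡ 7 (mod 11).
Step 5: correct position 5: c_5 = r_5 − e = 9 − 7 ≡ 2 (mod 11). Hence c = [7, 8, 4, 0, 2].
  Check: interpolating c through the α_i gives m(x) = 1 + 9·x (degree < 2) with m(α_i) = c_i for every i, so c is indeed a codeword.


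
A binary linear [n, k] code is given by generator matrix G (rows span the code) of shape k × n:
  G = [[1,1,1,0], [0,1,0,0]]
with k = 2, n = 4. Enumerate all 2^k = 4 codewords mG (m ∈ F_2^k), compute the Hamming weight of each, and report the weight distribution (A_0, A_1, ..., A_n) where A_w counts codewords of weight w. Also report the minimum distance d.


Weight distribution: A_0 = 1, A_1 = 1, A_2 = 1, A_3 = 1. Minimum distance d = 1.

Enumerate all 2^2 = 4 messages m ∈ F_2^2.
For each, compute codeword c = mG in F_2^4, then tally its weight.
  m = 00 → c = 0000, weight = 0.
  m = 10 → c = 1110, weight = 3.
  m = 01 → c = 0100, weight = 1.
  m = 11 → c = 1010, weight = 2.
Tally weights:
  weight 0: 1 codewords.
  weight 1: 1 codewords.
  weight 2: 1 codewords.
  weight 3: 1 codewords.
Minimum distance d = smallest w > 0 with A_w > 0 = 1.
Sanity: Σ A_w = 4 = 2^2 = 4 ✓.


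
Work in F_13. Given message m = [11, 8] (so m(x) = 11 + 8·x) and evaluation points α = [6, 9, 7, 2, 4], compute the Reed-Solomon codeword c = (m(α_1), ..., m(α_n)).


c = [7, 5, 2, 1, 4]

Message polynomial: m(x) = 11 + 8·x (mod 13).
For each evaluation point α_i, compute m(α_i) mod 13:
  α_1 = 6: Horner steps 8 → 7, so m(6) = 7.
  α_2 = 9: Horner steps 8 → 5, so m(9) = 5.
  α_3 = 7: Horner steps 8 → 2, so m(7) = 2.
  α_4 = 2: Horner steps 8 → 1, so m(2) = 1.
  α_5 = 4: Horner steps 8 → 4, so m(4) = 4.
Codeword c = [7, 5, 2, 1, 4] ∈ F_13^5.


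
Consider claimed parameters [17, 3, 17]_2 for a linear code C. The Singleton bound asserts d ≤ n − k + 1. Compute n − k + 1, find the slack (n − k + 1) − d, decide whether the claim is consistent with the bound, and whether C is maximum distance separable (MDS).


Singleton RHS = n − k + 1 = 15, slack = -2, bound violated (no such code; not MDS).

Singleton bound: d ≤ n − k + 1.
Here n = 17, k = 3, so n − k + 1 = 15.
Given d = 17, check d ≤ 15: NO.
Slack = (n − k + 1) − d = -2.
The slack is negative: d = 17 exceeds n − k + 1 = 15 by 2, so the Singleton bound is violated and no linear [17, 3, 17]_2 code can exist. In particular it is not MDS (MDS requires d = n − k + 1 exactly).
Description: the claimed parameters are [17, 3, 17]_2; such a code would be impossible (violates the Singleton bound).


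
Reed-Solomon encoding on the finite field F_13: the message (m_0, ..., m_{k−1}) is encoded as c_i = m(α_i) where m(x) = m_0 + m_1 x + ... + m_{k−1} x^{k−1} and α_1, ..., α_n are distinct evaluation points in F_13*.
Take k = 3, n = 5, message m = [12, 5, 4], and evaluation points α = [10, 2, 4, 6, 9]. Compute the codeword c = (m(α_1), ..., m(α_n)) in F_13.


c = [7, 12, 5, 4, 4]

Message polynomial: m(x) = 12 + 5·x + 4·x^2 (mod 13).
For each evaluation point α_i, compute m(α_i) mod 13:
  α_1 = 10: Horner steps 4 → 6 → 7, so m(10) = 7.
  α_2 = 2: Horner steps 4 → 0 → 12, so m(2) = 12.
  α_3 = 4: Horner steps 4 → 8 → 5, so m(4) = 5.
  α_4 = 6: Horner steps 4 → 3 → 4, so m(6) = 4.
  α_5 = 9: Horner steps 4 → 2 → 4, so m(9) = 4.
Codeword c = [7, 12, 5, 4, 4] ∈ F_13^5.


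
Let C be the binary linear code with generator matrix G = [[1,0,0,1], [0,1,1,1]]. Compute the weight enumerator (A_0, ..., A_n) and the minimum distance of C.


Weight distribution: A_0 = 1, A_2 = 1, A_3 = 2. Minimum distance d = 2.

Enumerate all 2^2 = 4 messages m ∈ F_2^2.
For each, compute codeword c = mG in F_2^4, then tally its weight.
  m = 00 → c = 0000, weight = 0.
  m = 10 → c = 1001, weight = 2.
  m = 01 → c = 0111, weight = 3.
  m = 11 → c = 1110, weight = 3.
Tally weights:
  weight 0: 1 codewords.
  weight 2: 1 codewords.
  weight 3: 2 codewords.
Minimum distance d = smallest w > 0 with A_w > 0 = 2.
Sanity: Σ A_w = 4 = 2^2 = 4 ✓.


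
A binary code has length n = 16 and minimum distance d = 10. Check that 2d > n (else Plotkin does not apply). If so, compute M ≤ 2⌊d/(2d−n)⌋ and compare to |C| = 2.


Plotkin bound M ≤ 4; given |C| = 2 ≤ bound (satisfied).

Check applicability: 2d = 20, n = 16.
2d − n = 4 > 0, so Plotkin applies.
Compute d/(2d−n) = 10/4 ≈ 2.5000.
⌊d/(2d−n)⌋ = 2.
Plotkin bound: M ≤ 2·2 = 4.
Given |C| = 2, check: satisfied.
This |C| is below the Plotkin bound.


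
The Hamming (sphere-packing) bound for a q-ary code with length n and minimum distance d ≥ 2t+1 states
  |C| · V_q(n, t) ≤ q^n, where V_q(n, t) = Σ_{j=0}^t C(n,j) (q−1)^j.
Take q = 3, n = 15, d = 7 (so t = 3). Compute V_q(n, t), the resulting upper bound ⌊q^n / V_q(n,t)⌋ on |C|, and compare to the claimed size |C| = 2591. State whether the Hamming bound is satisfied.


V_q(n, t) = 4091, q^n = 14348907, Hamming bound = 3507, |C| = 2591 ≤ bound (satisfied).

Step 1: Compute V_q(n, t) = Σ_{j=0}^3 C(n, j) (q−1)^j.
  j = 0: C(15,0)·(2)^0 = 1·1 = 1.
  j = 1: C(15,1)·(2)^1 = 15·2 = 30.
  j = 2: C(15,2)·(2)^2 = 105·4 = 420.
  j = 3: C(15,3)·(2)^3 = 455·8 = 3640.
  V_q(n, t) = 1 + 30 + 420 + 3640 = 4091.
Step 2: q^n = 3^15 = 14348907.
Step 3: Hamming bound ⌊q^n / V_q(n,t)⌋ = ⌊14348907/4091⌋ = 3507.
Step 4: Compare |C| = 2591 to 3507: satisfied.
The claimed |C| lies below the Hamming bound.


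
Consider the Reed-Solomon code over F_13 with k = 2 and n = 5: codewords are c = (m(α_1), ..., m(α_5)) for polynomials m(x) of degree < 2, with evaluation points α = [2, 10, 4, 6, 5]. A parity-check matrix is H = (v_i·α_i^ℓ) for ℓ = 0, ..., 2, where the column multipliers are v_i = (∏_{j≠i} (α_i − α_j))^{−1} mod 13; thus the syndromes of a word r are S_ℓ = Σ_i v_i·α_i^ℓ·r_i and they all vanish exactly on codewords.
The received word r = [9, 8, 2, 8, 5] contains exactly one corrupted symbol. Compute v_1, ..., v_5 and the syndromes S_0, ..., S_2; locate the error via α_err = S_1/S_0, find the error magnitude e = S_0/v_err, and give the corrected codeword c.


S = (6, 8, 2), error at position 2, error magnitude e = 1, c = [9, 7, 2, 8, 5].

Step 1: column multipliers v_i = (∏_{j≠i}(α_i − α_j))^{−1} mod 13.
  i = 1 (α = 2): (2−10)(2−4)(2−6)(2−5) = (−8)·(−2)·(−4)·(−3) = 192 ≡ 10, so v_1 = 10^{−1} = 4 (mod 13).
  i = 2 (α = 10): (10−2)(10−4)(10−6)(10−5) = 8·6·4·5 = 960 ≡ 11, so v_2 = 11^{−1} = 6 (mod 13).
  i = 3 (α = 4): (4−2)(4−10)(4−6)(4−5) = 2·(−6)·(−2)·(−1) = −24 ≡ 2, so v_3 = 2^{−1} = 7 (mod 13).
  i = 4 (α = 6): (6−2)(6−10)(6−4)(6−5) = 4·(−4)·2·1 = −32 ≡ 7, so v_4 = 7^{−1} = 2 (mod 13).
  i = 5 (α = 5): (5−2)(5−10)(5−4)(5−6) = 3·(−5)·1·(−1) = 15 ≡ 2, so v_5 = 2^{−1} = 7 (mod 13).
  v = [4, 6, 7, 2, 7].
Step 2: syndromes of r = [9, 8, 2, 8, 5] (all sums mod 13).
  S_0 = Σ v_i r_i = 4·9 + 6·8 + 7·2 + 2·8 + 7·5 = 149 ≡ 6.
  S_1 = Σ v_i α_i r_i = 4·2·9 + 6·10·8 + 7·4·2 + 2·6·8 + 7·5·5 = 879 ≡ 8.
  α_i^2 mod 13 = [4, 9, 3, 10, 12].
  S_2 = Σ v_i α_i^2 r_i = 4·4·9 + 6·9·8 + 7·3·2 + 2·10·8 + 7·12·5 = 1198 ≡ 2.
  S = (6, 8, 2) ≠ 0, so r is not a codeword (an error is present).
Step 3: locate the error. For a single error e at position i, S_ℓ = v_i·e·α_i^ℓ, so α_err = S_1/S_0.
  S_0^{−1} = 6^{−1} = 11 (mod 13), so α_err = 8·11 = 88 ≡ 10 = α_2. Error position i = 2.
  Consistency check: S_2/S_1 = 2·5 = 10 ≡ 10 = α_err ✓ (single-error assumption holds).
Step 4: error magnitude e = S_0/v_2 = S_0·∏_{j≠2}(α_2 − α_j) = 6·11 = 66 ≡ 1 (mod 13).
Step 5: correct position 2: c_2 = r_2 − e = 8 − 1 ≡ 7 (mod 13). Hence c = [9, 7, 2, 8, 5].
  Check: interpolating c through the α_i gives m(x) = 3 + 3·x (degree < 2) with m(α_i) = c_i for every i, so c is indeed a codeword.


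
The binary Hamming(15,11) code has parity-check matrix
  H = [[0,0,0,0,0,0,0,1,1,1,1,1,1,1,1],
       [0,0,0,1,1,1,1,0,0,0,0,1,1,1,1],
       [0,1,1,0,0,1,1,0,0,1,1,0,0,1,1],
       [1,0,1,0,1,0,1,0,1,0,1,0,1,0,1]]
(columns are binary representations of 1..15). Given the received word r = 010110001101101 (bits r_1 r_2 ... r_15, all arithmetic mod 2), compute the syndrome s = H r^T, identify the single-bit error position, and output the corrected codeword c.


s = (1, 1, 1, 0)^T, error position = 14, corrected codeword c = 010110001101111

Compute s = H r^T mod 2 one row at a time:
  s_1 = 0 + 1 + 1 + 0 + 1 + 1 + 0 + 1 = 5 ≡ 1 (mod 2).
  s_2 = 1 + 1 + 0 + 0 + 1 + 1 + 0 + 1 = 5 ≡ 1 (mod 2).
  s_3 = 1 + 0 + 0 + 0 + 1 + 0 + 0 + 1 = 3 ≡ 1 (mod 2).
  s_4 = 0 + 0 + 1 + 0 + 1 + 0 + 1 + 1 = 4 ≡ 0 (mod 2).
s = (1, 1, 1, 0)^T — this equals column 14 of H (binary 1110), so error is at position 14.
Correct: flip bit 14 of r = 010110001101101 to get c = 010110001101111.


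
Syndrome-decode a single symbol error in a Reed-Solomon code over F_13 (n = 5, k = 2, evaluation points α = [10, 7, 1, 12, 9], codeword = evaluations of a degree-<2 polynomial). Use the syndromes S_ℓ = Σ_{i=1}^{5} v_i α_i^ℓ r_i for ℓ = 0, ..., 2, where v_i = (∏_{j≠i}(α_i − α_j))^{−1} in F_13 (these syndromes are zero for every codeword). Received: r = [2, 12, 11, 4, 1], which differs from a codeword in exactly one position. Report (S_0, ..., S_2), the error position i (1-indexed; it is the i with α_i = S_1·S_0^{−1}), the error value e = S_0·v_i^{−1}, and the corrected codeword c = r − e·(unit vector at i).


S = (10, 10, 10), error at position 3, error magnitude e = 5, c = [2, 12, 6, 4, 1].

Step 1: column multipliers v_i = (∏_{j≠i}(α_i − α_j))^{−1} mod 13.
  i = 1 (α = 10): (10−7)(10−1)(10−12)(10−9) = 3·9·(−2)·1 = −54 ≡ 11, so v_1 = 11^{−1} = 6 (mod 13).
  i = 2 (α = 7): (7−10)(7−1)(7−12)(7−9) = (−3)·6·(−5)·(−2) = −180 ≡ 2, so v_2 = 2^{−1} = 7 (mod 13).
  i = 3 (α = 1): (1−10)(1−7)(1−12)(1−9) = (−9)·(−6)·(−11)·(−8) = 4752 ≡ 7, so v_3 = 7^{−1} = 2 (mod 13).
  i = 4 (α = 12): (12−10)(12−7)(12−1)(12−9) = 2·5·11·3 = 330 ≡ 5, so v_4 = 5^{−1} = 8 (mod 13).
  i = 5 (α = 9): (9−10)(9−7)(9−1)(9−12) = (−1)·2·8·(−3) = 48 ≡ 9, so v_5 = 9^{−1} = 3 (mod 13).
  v = [6, 7, 2, 8, 3].
Step 2: syndromes of r = [2, 12, 11, 4, 1] (all sums mod 13).
  S_0 = Σ v_i r_i = 6·2 + 7·12 + 2·11 + 8·4 + 3·1 = 153 ≡ 10.
  S_1 = Σ v_i α_i r_i = 6·10·2 + 7·7·12 + 2·1·11 + 8·12·4 + 3·9·1 = 1141 ≡ 10.
  α_i^2 mod 13 = [9, 10, 1, 1, 3].
  S_2 = Σ v_i α_i^2 r_i = 6·9·2 + 7·10·12 + 2·1·11 + 8·1·4 + 3·3·1 = 1011 ≡ 10.
  S = (10, 10, 10) ≠ 0, so r is not a codeword (an error is present).
Step 3: locate the error. For a single error e at position i, S_ℓ = v_i·e·α_i^ℓ, so α_err = S_1/S_0.
  S_0^{−1} = 10^{−1} = 4 (mod 13), so α_err = 10·4 = 40 ≡ 1 = α_3. Error position i = 3.
  Consistency check: S_2/S_1 = 10·4 = 40 ≡ 1 = α_err ✓ (single-error assumption holds).
Step 4: error magnitude e = S_0/v_3 = S_0·∏_{j≠3}(α_3 − α_j) = 10·7 = 70 ≡ 5 (mod 13).
Step 5: correct position 3: c_3 = r_3 − e = 11 − 5 ≡ 6 (mod 13). Hence c = [2, 12, 6, 4, 1].
  Check: interpolating c through the α_i gives m(x) = 5 + 1·x (degree < 2) with m(α_i) = c_i for every i, so c is indeed a codeword.


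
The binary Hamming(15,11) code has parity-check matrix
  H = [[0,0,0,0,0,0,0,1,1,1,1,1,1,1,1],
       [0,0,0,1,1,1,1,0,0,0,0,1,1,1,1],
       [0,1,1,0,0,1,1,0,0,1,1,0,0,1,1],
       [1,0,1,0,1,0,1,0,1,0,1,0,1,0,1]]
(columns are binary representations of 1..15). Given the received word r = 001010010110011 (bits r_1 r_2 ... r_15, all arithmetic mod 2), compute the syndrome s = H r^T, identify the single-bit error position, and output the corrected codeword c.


s = (1, 1, 1, 0)^T, error position = 14, corrected codeword c = 001010010110001

Compute s = H r^T mod 2 one row at a time:
  s_1 = 1 + 0 + 1 + 1 + 0 + 0 + 1 + 1 = 5 ≡ 1 (mod 2).
  s_2 = 0 + 1 + 0 + 0 + 0 + 0 + 1 + 1 = 3 ≡ 1 (mod 2).
  s_3 = 0 + 1 + 0 + 0 + 1 + 1 + 1 + 1 = 5 ≡ 1 (mod 2).
  s_4 = 0 + 1 + 1 + 0 + 0 + 1 + 0 + 1 = 4 ≡ 0 (mod 2).
s = (1, 1, 1, 0)^T — this equals column 14 of H (binary 1110), so error is at position 14.
Correct: flip bit 14 of r = 001010010110011 to get c = 001010010110001.


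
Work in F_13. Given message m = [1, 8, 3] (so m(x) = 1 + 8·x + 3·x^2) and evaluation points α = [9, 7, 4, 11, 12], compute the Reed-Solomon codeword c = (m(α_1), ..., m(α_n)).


c = [4, 9, 3, 10, 9]

Message polynomial: m(x) = 1 + 8·x + 3·x^2 (mod 13).
For each evaluation point α_i, compute m(α_i) mod 13:
  α_1 = 9: Horner steps 3 → 9 → 4, so m(9) = 4.
  α_2 = 7: Horner steps 3 → 3 → 9, so m(7) = 9.
  α_3 = 4: Horner steps 3 → 7 → 3, so m(4) = 3.
  α_4 = 11: Horner steps 3 → 2 → 10, so m(11) = 10.
  α_5 = 12: Horner steps 3 → 5 → 9, so m(12) = 9.
Codeword c = [4, 9, 3, 10, 9] ∈ F_13^5.


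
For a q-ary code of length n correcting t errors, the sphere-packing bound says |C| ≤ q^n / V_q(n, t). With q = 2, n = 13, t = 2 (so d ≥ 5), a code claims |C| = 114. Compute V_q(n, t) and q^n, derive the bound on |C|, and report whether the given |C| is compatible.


V_q(n, t) = 92, q^n = 8192, Hamming bound = 89, |C| = 114 > bound (violated).

Step 1: Compute V_q(n, t) = Σ_{j=0}^2 C(n, j) (q−1)^j.
  j = 0: C(13,0)·(1)^0 = 1·1 = 1.
  j = 1: C(13,1)·(1)^1 = 13·1 = 13.
  j = 2: C(13,2)·(1)^2 = 78·1 = 78.
  V_q(n, t) = 1 + 13 + 78 = 92.
Step 2: q^n = 2^13 = 8192.
Step 3: Hamming bound ⌊q^n / V_q(n,t)⌋ = ⌊8192/92⌋ = 89.
Step 4: Compare |C| = 114 to 89: violated.
The claimed |C| lies above the Hamming bound, so no 2-ary code of length 13 with d ≥ 5 can have 114 codewords.


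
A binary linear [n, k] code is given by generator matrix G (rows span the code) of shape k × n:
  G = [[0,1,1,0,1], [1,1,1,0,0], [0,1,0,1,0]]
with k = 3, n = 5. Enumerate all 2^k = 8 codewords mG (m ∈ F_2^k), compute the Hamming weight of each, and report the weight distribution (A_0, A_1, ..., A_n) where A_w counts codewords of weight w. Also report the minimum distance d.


Weight distribution: A_0 = 1, A_2 = 2, A_3 = 4, A_4 = 1. Minimum distance d = 2.

Enumerate all 2^3 = 8 messages m ∈ F_2^3.
For each, compute codeword c = mG in F_2^5, then tally its weight.
  m = 000 → c = 00000, weight = 0.
  m = 100 → c = 01101, weight = 3.
  m = 010 → c = 11100, weight = 3.
  m = 110 → c = 10001, weight = 2.
  m = 001 → c = 01010, weight = 2.
  m = 101 → c = 00111, weight = 3.
  m = 011 → c = 10110, weight = 3.
  m = 111 → c = 11011, weight = 4.
Tally weights:
  weight 0: 1 codewords.
  weight 2: 2 codewords.
  weight 3: 4 codewords.
  weight 4: 1 codewords.
Minimum distance d = smallest w > 0 with A_w > 0 = 2.
Sanity: Σ A_w = 8 = 2^3 = 8 ✓.


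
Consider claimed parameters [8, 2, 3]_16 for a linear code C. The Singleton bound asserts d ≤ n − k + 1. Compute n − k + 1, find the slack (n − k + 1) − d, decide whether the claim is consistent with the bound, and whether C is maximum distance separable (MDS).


Singleton RHS = n − k + 1 = 7, slack = 4, bound satisfied, not MDS.

Singleton bound: d ≤ n − k + 1.
Here n = 8, k = 2, so n − k + 1 = 7.
Given d = 3, check d ≤ 7: YES.
Slack = (n − k + 1) − d = 4.
The code is NOT MDS (slack = 4 > 0).
Description: the claimed parameters are [8, 2, 3]_16; such a code would be non-MDS.


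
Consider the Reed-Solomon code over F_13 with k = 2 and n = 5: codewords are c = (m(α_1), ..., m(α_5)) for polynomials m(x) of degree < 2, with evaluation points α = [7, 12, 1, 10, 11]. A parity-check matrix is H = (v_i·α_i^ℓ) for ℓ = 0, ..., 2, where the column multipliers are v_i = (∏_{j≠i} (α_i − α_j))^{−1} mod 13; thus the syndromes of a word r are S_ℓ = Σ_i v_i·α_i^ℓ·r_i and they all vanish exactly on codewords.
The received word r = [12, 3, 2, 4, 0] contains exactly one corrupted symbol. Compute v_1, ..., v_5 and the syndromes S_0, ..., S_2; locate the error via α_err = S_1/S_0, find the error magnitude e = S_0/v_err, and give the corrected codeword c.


S = (10, 6, 1), error at position 5, error magnitude e = 3, c = [12, 3, 2, 4, 10].

Step 1: column multipliers v_i = (∏_{j≠i}(α_i − α_j))^{−1} mod 13.
  i = 1 (α = 7): (7−12)(7−1)(7−10)(7−11) = (−5)·6·(−3)·(−4) = −360 ≡ 4, so v_1 = 4^{−1} = 10 (mod 13).
  i = 2 (α = 12): (12−7)(12−1)(12−10)(12−11) = 5·11·2·1 = 110 ≡ 6, so v_2 = 6^{−1} = 11 (mod 13).
  i = 3 (α = 1): (1−7)(1−12)(1−10)(1−11) = (−6)·(−11)·(−9)·(−10) = 5940 ≡ 12, so v_3 = 12^{−1} = 12 (mod 13).
  i = 4 (α = 10): (10−7)(10−12)(10−1)(10−11) = 3·(−2)·9·(−1) = 54 ≡ 2, so v_4 = 2^{−1} = 7 (mod 13).
  i = 5 (α = 11): (11−7)(11−12)(11−1)(11−10) = 4·(−1)·10·1 = −40 ≡ 12, so v_5 = 12^{−1} = 12 (mod 13).
  v = [10, 11, 12, 7, 12].
Step 2: syndromes of r = [12, 3, 2, 4, 0] (all sums mod 13).
  S_0 = Σ v_i r_i = 10·12 + 11·3 + 12·2 + 7·4 + 12·0 = 205 ≡ 10.
  S_1 = Σ v_i α_i r_i = 10·7·12 + 11·12·3 + 12·1·2 + 7·10·4 + 12·11·0 = 1540 ≡ 6.
  α_i^2 mod 13 = [10, 1, 1, 9, 4].
  S_2 = Σ v_i α_i^2 r_i = 10·10·12 + 11·1·3 + 12·1·2 + 7·9·4 + 12·4·0 = 1509 ≡ 1.
  S = (10, 6, 1) ≠ 0, so r is not a codeword (an error is present).
Step 3: locate the error. For a single error e at position i, S_ℓ = v_i·e·α_i^ℓ, so α_err = S_1/S_0.
  S_0^{−1} = 10^{−1} = 4 (mod 13), so α_err = 6·4 = 24 ≡ 11 = α_5. Error position i = 5.
  Consistency check: S_2/S_1 = 1·11 = 11 ≡ 11 = α_err ✓ (single-error assumption holds).
Step 4: error magnitude e = S_0/v_5 = S_0·∏_{j≠5}(α_5 − α_j) = 10·12 = 120 ≡ 3 (mod 13).
Step 5: correct position 5: c_5 = r_5 − e = 0 − 3 ≡ 10 (mod 13). Hence c = [12, 3, 2, 4, 10].
  Check: interpolating c through the α_i gives m(x) = 9 + 6·x (degree < 2) with m(α_i) = c_i for every i, so c is indeed a codeword.


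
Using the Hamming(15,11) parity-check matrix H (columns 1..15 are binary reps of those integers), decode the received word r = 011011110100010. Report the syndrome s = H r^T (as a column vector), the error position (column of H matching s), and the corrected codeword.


s = (1, 0, 0, 1)^T, error position = 9, corrected codeword c = 011011111100010

Compute s = H r^T mod 2 one row at a time:
  s_1 = 1 + 0 + 1 + 0 + 0 + 0 + 1 + 0 = 3 ≡ 1 (mod 2).
  s_2 = 0 + 1 + 1 + 1 + 0 + 0 + 1 + 0 = 4 ≡ 0 (mod 2).
  s_3 = 1 + 1 + 1 + 1 + 1 + 0 + 1 + 0 = 6 ≡ 0 (mod 2).
  s_4 = 0 + 1 + 1 + 1 + 0 + 0 + 0 + 0 = 3 ≡ 1 (mod 2).
s = (1, 0, 0, 1)^T — this equals column 9 of H (binary 1001), so error is at position 9.
Correct: flip bit 9 of r = 011011110100010 to get c = 011011111100010.


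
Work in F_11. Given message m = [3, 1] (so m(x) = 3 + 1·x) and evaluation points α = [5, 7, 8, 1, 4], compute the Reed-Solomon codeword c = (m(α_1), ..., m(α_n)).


c = [8, 10, 0, 4, 7]

Message polynomial: m(x) = 3 + 1·x (mod 11).
For each evaluation point α_i, compute m(α_i) mod 11:
  α_1 = 5: Horner steps 1 → 8, so m(5) = 8.
  α_2 = 7: Horner steps 1 → 10, so m(7) = 10.
  α_3 = 8: Horner steps 1 → 0, so m(8) = 0.
  α_4 = 1: Horner steps 1 → 4, so m(1) = 4.
  α_5 = 4: Horner steps 1 → 7, so m(4) = 7.
Codeword c = [8, 10, 0, 4, 7] ∈ F_11^5.


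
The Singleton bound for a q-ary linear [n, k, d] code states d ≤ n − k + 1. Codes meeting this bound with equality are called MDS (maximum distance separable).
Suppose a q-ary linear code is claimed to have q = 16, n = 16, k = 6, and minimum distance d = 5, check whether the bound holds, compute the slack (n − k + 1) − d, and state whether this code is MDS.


Singleton RHS = n − k + 1 = 11, slack = 6, bound satisfied, not MDS.

Singleton bound: d ≤ n − k + 1.
Here n = 16, k = 6, so n − k + 1 = 11.
Given d = 5, check d ≤ 11: YES.
Slack = (n − k + 1) − d = 6.
The code is NOT MDS (slack = 6 > 0).
Description: the claimed parameters are [16, 6, 5]_16; such a code would be non-MDS.


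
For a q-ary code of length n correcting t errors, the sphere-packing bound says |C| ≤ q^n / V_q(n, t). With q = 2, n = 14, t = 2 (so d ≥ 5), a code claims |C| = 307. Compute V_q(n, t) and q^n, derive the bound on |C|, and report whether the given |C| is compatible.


V_q(n, t) = 106, q^n = 16384, Hamming bound = 154, |C| = 307 > bound (violated).

Step 1: Compute V_q(n, t) = Σ_{j=0}^2 C(n, j) (q−1)^j.
  j = 0: C(14,0)·(1)^0 = 1·1 = 1.
  j = 1: C(14,1)·(1)^1 = 14·1 = 14.
  j = 2: C(14,2)·(1)^2 = 91·1 = 91.
  V_q(n, t) = 1 + 14 + 91 = 106.
Step 2: q^n = 2^14 = 16384.
Step 3: Hamming bound ⌊q^n / V_q(n,t)⌋ = ⌊16384/106⌋ = 154.
Step 4: Compare |C| = 307 to 154: violated.
The claimed |C| lies above the Hamming bound, so no 2-ary code of length 14 with d ≥ 5 can have 307 codewords.


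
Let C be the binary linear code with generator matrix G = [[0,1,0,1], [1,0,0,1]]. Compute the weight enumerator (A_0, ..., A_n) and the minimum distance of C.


Weight distribution: A_0 = 1, A_2 = 3. Minimum distance d = 2.

Enumerate all 2^2 = 4 messages m ∈ F_2^2.
For each, compute codeword c = mG in F_2^4, then tally its weight.
  m = 00 → c = 0000, weight = 0.
  m = 10 → c = 0101, weight = 2.
  m = 01 → c = 1001, weight = 2.
  m = 11 → c = 1100, weight = 2.
Tally weights:
  weight 0: 1 codewords.
  weight 2: 3 codewords.
Minimum distance d = smallest w > 0 with A_w > 0 = 2.
Sanity: Σ A_w = 4 = 2^2 = 4 ✓.


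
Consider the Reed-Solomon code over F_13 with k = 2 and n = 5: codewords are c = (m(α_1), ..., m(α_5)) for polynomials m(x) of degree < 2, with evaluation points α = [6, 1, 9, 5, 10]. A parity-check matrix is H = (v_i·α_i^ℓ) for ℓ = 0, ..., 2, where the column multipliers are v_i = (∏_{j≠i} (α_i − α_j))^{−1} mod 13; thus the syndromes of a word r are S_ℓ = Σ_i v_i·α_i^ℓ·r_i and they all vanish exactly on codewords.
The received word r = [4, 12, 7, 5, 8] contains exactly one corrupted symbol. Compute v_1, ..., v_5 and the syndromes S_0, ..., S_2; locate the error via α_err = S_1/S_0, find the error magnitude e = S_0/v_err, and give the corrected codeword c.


S = (12, 8, 1), error at position 4, error magnitude e = 2, c = [4, 12, 7, 3, 8].

Step 1: column multipliers v_i = (∏_{j≠i}(α_i − α_j))^{−1} mod 13.
  i = 1 (α = 6): (6−1)(6−9)(6−5)(6−10) = 5·(−3)·1·(−4) = 60 ≡ 8, so v_1 = 8^{−1} = 5 (mod 13).
  i = 2 (α = 1): (1−6)(1−9)(1−5)(1−10) = (−5)·(−8)·(−4)·(−9) = 1440 ≡ 10, so v_2 = 10^{−1} = 4 (mod 13).
  i = 3 (α = 9): (9−6)(9−1)(9−5)(9−10) = 3·8·4·(−1) = −96 ≡ 8, so v_3 = 8^{−1} = 5 (mod 13).
  i = 4 (α = 5): (5−6)(5−1)(5−9)(5−10) = (−1)·4·(−4)·(−5) = −80 ≡ 11, so v_4 = 11^{−1} = 6 (mod 13).
  i = 5 (α = 10): (10−6)(10−1)(10−9)(10−5) = 4·9·1·5 = 180 ≡ 11, so v_5 = 11^{−1} = 6 (mod 13).
  v = [5, 4, 5, 6, 6].
Step 2: syndromes of r = [4, 12, 7, 5, 8] (all sums mod 13).
  S_0 = Σ v_i r_i = 5·4 + 4·12 + 5·7 + 6·5 + 6·8 = 181 ≡ 12.
  S_1 = Σ v_i α_i r_i = 5·6·4 + 4·1·12 + 5·9·7 + 6·5·5 + 6·10·8 = 1113 ≡ 8.
  α_i^2 mod 13 = [10, 1, 3, 12, 9].
  S_2 = Σ v_i α_i^2 r_i = 5·10·4 + 4·1·12 + 5·3·7 + 6·12·5 + 6·9·8 = 1145 ≡ 1.
  S = (12, 8, 1) ≠ 0, so r is not a codeword (an error is present).
Step 3: locate the error. For a single error e at position i, S_ℓ = v_i·e·α_i^ℓ, so α_err = S_1/S_0.
  S_0^{−1} = 12^{−1} = 12 (mod 13), so α_err = 8·12 = 96 ≡ 5 = α_4. Error position i = 4.
  Consistency check: S_2/S_1 = 1·5 = 5 ≡ 5 = α_err ✓ (single-error assumption holds).
Step 4: error magnitude e = S_0/v_4 = S_0·∏_{j≠4}(α_4 − α_j) = 12·11 = 132 ≡ 2 (mod 13).
Step 5: correct position 4: c_4 = r_4 − e = 5 − 2 ≡ 3 (mod 13). Hence c = [4, 12, 7, 3, 8].
  Check: interpolating c through the α_i gives m(x) = 11 + 1·x (degree < 2) with m(α_i) = c_i for every i, so c is indeed a codeword.


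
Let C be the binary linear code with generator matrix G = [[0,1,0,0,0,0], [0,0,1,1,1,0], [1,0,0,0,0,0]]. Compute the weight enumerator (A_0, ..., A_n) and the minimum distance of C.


Weight distribution: A_0 = 1, A_1 = 2, A_2 = 1, A_3 = 1, A_4 = 2, A_5 = 1. Minimum distance d = 1.

Enumerate all 2^3 = 8 messages m ∈ F_2^3.
For each, compute codeword c = mG in F_2^6, then tally its weight.
  m = 000 → c = 000000, weight = 0.
  m = 100 → c = 010000, weight = 1.
  m = 010 → c = 001110, weight = 3.
  m = 110 → c = 011110, weight = 4.
  m = 001 → c = 100000, weight = 1.
  m = 101 → c = 110000, weight = 2.
  m = 011 → c = 101110, weight = 4.
  m = 111 → c = 111110, weight = 5.
Tally weights:
  weight 0: 1 codewords.
  weight 1: 2 codewords.
  weight 2: 1 codewords.
  weight 3: 1 codewords.
  weight 4: 2 codewords.
  weight 5: 1 codewords.
Minimum distance d = smallest w > 0 with A_w > 0 = 1.
Sanity: Σ A_w = 8 = 2^3 = 8 ✓.


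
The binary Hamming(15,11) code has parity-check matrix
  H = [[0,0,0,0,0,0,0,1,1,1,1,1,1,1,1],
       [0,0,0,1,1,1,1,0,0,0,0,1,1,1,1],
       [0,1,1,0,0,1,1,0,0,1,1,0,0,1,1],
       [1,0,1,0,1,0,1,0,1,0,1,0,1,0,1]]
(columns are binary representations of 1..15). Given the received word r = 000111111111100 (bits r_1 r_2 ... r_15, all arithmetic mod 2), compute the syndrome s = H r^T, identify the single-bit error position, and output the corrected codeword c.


s = (0, 0, 0, 1)^T, error position = 1, corrected codeword c = 100111111111100

Compute s = H r^T mod 2 one row at a time:
  s_1 = 1 + 1 + 1 + 1 + 1 + 1 + 0 + 0 = 6 ≡ 0 (mod 2).
  s_2 = 1 + 1 + 1 + 1 + 1 + 1 + 0 + 0 = 6 ≡ 0 (mod 2).
  s_3 = 0 + 0 + 1 + 1 + 1 + 1 + 0 + 0 = 4 ≡ 0 (mod 2).
  s_4 = 0 + 0 + 1 + 1 + 1 + 1 + 1 + 0 = 5 ≡ 1 (mod 2).
s = (0, 0, 0, 1)^T — this equals column 1 of H (binary 0001), so error is at position 1.
Correct: flip bit 1 of r = 000111111111100 to get c = 100111111111100.


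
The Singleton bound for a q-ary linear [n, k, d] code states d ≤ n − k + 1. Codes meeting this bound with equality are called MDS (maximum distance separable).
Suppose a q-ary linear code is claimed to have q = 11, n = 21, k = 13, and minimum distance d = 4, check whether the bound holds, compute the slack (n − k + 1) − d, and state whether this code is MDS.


Singleton RHS = n − k + 1 = 9, slack = 5, bound satisfied, not MDS.

Singleton bound: d ≤ n − k + 1.
Here n = 21, k = 13, so n − k + 1 = 9.
Given d = 4, check d ≤ 9: YES.
Slack = (n − k + 1) − d = 5.
The code is NOT MDS (slack = 5 > 0).
Description: the claimed parameters are [21, 13, 4]_11; such a code would be non-MDS.


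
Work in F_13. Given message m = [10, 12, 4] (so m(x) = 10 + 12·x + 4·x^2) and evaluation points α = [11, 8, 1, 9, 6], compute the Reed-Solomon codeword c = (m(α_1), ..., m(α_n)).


c = [2, 11, 0, 0, 5]

Message polynomial: m(x) = 10 + 12·x + 4·x^2 (mod 13).
For each evaluation point α_i, compute m(α_i) mod 13:
  α_1 = 11: Horner steps 4 → 4 → 2, so m(11) = 2.
  α_2 = 8: Horner steps 4 → 5 → 11, so m(8) = 11.
  α_3 = 1: Horner steps 4 → 3 → 0, so m(1) = 0.
  α_4 = 9: Horner steps 4 → 9 → 0, so m(9) = 0.
  α_5 = 6: Horner steps 4 → 10 → 5, so m(6) = 5.
Codeword c = [2, 11, 0, 0, 5] ∈ F_13^5.


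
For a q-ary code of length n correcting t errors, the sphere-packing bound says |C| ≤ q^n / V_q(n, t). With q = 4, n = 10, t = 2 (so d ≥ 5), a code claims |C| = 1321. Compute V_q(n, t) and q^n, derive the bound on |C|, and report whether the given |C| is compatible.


V_q(n, t) = 436, q^n = 1048576, Hamming bound = 2404, |C| = 1321 ≤ bound (satisfied).

Step 1: Compute V_q(n, t) = Σ_{j=0}^2 C(n, j) (q−1)^j.
  j = 0: C(10,0)·(3)^0 = 1·1 = 1.
  j = 1: C(10,1)·(3)^1 = 10·3 = 30.
  j = 2: C(10,2)·(3)^2 = 45·9 = 405.
  V_q(n, t) = 1 + 30 + 405 = 436.
Step 2: q^n = 4^10 = 1048576.
Step 3: Hamming bound ⌊q^n / V_q(n,t)⌋ = ⌊1048576/436⌋ = 2404.
Step 4: Compare |C| = 1321 to 2404: satisfied.
The claimed |C| lies below the Hamming bound.


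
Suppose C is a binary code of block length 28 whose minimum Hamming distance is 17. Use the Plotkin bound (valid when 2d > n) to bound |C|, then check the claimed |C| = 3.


Plotkin bound M ≤ 4; given |C| = 3 ≤ bound (satisfied).

Check applicability: 2d = 34, n = 28.
2d − n = 6 > 0, so Plotkin applies.
Compute d/(2d−n) = 17/6 ≈ 2.8333.
⌊d/(2d−n)⌋ = 2.
Plotkin bound: M ≤ 2·2 = 4.
Given |C| = 3, check: satisfied.
This |C| is below the Plotkin bound.


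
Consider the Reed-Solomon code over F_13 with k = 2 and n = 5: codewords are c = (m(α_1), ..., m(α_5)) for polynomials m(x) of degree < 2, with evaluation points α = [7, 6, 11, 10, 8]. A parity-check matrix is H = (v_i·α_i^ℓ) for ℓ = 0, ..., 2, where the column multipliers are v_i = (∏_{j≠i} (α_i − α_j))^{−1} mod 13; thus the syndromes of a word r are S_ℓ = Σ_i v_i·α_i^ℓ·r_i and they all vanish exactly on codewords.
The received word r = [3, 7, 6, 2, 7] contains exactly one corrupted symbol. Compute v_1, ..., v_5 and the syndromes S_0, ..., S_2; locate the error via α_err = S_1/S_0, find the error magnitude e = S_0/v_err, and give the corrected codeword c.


S = (8, 9, 2), error at position 2, error magnitude e = 8, c = [3, 12, 6, 2, 7].

Step 1: column multipliers v_i = (∏_{j≠i}(α_i − α_j))^{−1} mod 13.
  i = 1 (α = 7): (7−6)(7−11)(7−10)(7−8) = 1·(−4)·(−3)·(−1) = −12 ≡ 1, so v_1 = 1^{−1} = 1 (mod 13).
  i = 2 (α = 6): (6−7)(6−11)(6−10)(6−8) = (−1)·(−5)·(−4)·(−2) = 40 ≡ 1, so v_2 = 1^{−1} = 1 (mod 13).
  i = 3 (α = 11): (11−7)(11−6)(11−10)(11−8) = 4·5·1·3 = 60 ≡ 8, so v_3 = 8^{−1} = 5 (mod 13).
  i = 4 (α = 10): (10−7)(10−6)(10−11)(10−8) = 3·4·(−1)·2 = −24 ≡ 2, so v_4 = 2^{−1} = 7 (mod 13).
  i = 5 (α = 8): (8−7)(8−6)(8−11)(8−10) = 1·2·(−3)·(−2) = 12 ≡ 12, so v_5 = 12^{−1} = 12 (mod 13).
  v = [1, 1, 5, 7, 12].
Step 2: syndromes of r = [3, 7, 6, 2, 7] (all sums mod 13).
  S_0 = Σ v_i r_i = 1·3 + 1·7 + 5·6 + 7·2 + 12·7 = 138 ≡ 8.
  S_1 = Σ v_i α_i r_i = 1·7·3 + 1·6·7 + 5·11·6 + 7·10·2 + 12·8·7 = 1205 ≡ 9.
  α_i^2 mod 13 = [10, 10, 4, 9, 12].
  S_2 = Σ v_i α_i^2 r_i = 1·10·3 + 1·10·7 + 5·4·6 + 7·9·2 + 12·12·7 = 1354 ≡ 2.
  S = (8, 9, 2) ≠ 0, so r is not a codeword (an error is present).
Step 3: locate the error. For a single error e at position i, S_ℓ = v_i·e·α_i^ℓ, so α_err = S_1/S_0.
  S_0^{−1} = 8^{−1} = 5 (mod 13), so α_err = 9·5 = 45 ≡ 6 = α_2. Error position i = 2.
  Consistency check: S_2/S_1 = 2·3 = 6 ≡ 6 = α_err ✓ (single-error assumption holds).
Step 4: error magnitude e = S_0/v_2 = S_0·∏_{j≠2}(α_2 − α_j) = 8·1 = 8 ≡ 8 (mod 13).
Step 5: correct position 2: c_2 = r_2 − e = 7 − 8 ≡ 12 (mod 13). Hence c = [3, 12, 6, 2, 7].
  Check: interpolating c through the α_i gives m(x) = 1 + 4·x (degree < 2) with m(α_i) = c_i for every i, so c is indeed a codeword.


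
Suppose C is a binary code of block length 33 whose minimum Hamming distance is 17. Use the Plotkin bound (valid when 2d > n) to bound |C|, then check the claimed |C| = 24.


Plotkin bound M ≤ 34; given |C| = 24 ≤ bound (satisfied).

Check applicability: 2d = 34, n = 33.
2d − n = 1 > 0, so Plotkin applies.
Compute d/(2d−n) = 17/1 ≈ 17.0000.
⌊d/(2d−n)⌋ = 17.
Plotkin bound: M ≤ 2·17 = 34.
Given |C| = 24, check: satisfied.
This |C| is below the Plotkin bound.


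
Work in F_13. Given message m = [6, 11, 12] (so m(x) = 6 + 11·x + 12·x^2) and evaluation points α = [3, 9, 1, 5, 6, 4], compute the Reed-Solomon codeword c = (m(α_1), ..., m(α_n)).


c = [4, 11, 3, 10, 10, 8]

Message polynomial: m(x) = 6 + 11·x + 12·x^2 (mod 13).
For each evaluation point α_i, compute m(α_i) mod 13:
  α_1 = 3: Horner steps 12 → 8 → 4, so m(3) = 4.
  α_2 = 9: Horner steps 12 → 2 → 11, so m(9) = 11.
  α_3 = 1: Horner steps 12 → 10 → 3, so m(1) = 3.
  α_4 = 5: Horner steps 12 → 6 → 10, so m(5) = 10.
  α_5 = 6: Horner steps 12 → 5 → 10, so m(6) = 10.
  α_6 = 4: Horner steps 12 → 7 → 8, so m(4) = 8.
Codeword c = [4, 11, 3, 10, 10, 8] ∈ F_13^6.


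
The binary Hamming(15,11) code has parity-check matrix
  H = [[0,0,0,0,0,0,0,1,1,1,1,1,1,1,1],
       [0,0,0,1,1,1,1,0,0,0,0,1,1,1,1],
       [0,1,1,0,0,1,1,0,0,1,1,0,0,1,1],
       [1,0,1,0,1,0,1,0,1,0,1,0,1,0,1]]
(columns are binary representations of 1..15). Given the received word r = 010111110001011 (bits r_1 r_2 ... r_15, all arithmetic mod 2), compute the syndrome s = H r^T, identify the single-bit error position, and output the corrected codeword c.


s = (0, 1, 1, 1)^T, error position = 7, corrected codeword c = 010111010001011

Compute s = H r^T mod 2 one row at a time:
  s_1 = 1 + 0 + 0 + 0 + 1 + 0 + 1 + 1 = 4 ≡ 0 (mod 2).
  s_2 = 1 + 1 + 1 + 1 + 1 + 0 + 1 + 1 = 7 ≡ 1 (mod 2).
  s_3 = 1 + 0 + 1 + 1 + 0 + 0 + 1 + 1 = 5 ≡ 1 (mod 2).
  s_4 = 0 + 0 + 1 + 1 + 0 + 0 + 0 + 1 = 3 ≡ 1 (mod 2).
s = (0, 1, 1, 1)^T — this equals column 7 of H (binary 0111), so error is at position 7.
Correct: flip bit 7 of r = 010111110001011 to get c = 010111010001011.


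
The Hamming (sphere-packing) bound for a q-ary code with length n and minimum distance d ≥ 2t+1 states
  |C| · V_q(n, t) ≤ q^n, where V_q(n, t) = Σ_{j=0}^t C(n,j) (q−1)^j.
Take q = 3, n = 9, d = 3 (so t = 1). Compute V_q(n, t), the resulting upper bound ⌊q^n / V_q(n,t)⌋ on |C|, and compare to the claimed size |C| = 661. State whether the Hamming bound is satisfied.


V_q(n, t) = 19, q^n = 19683, Hamming bound = 1035, |C| = 661 ≤ bound (satisfied).

Step 1: Compute V_q(n, t) = Σ_{j=0}^1 C(n, j) (q−1)^j.
  j = 0: C(9,0)·(2)^0 = 1·1 = 1.
  j = 1: C(9,1)·(2)^1 = 9·2 = 18.
  V_q(n, t) = 1 + 18 = 19.
Step 2: q^n = 3^9 = 19683.
Step 3: Hamming bound ⌊q^n / V_q(n,t)⌋ = ⌊19683/19⌋ = 1035.
Step 4: Compare |C| = 661 to 1035: satisfied.
The claimed |C| lies below the Hamming bound.


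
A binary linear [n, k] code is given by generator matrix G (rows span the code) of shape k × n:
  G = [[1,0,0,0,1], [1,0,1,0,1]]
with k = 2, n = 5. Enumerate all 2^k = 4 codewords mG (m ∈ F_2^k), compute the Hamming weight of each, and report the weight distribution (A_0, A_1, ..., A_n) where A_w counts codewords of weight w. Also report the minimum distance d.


Weight distribution: A_0 = 1, A_1 = 1, A_2 = 1, A_3 = 1. Minimum distance d = 1.

Enumerate all 2^2 = 4 messages m ∈ F_2^2.
For each, compute codeword c = mG in F_2^5, then tally its weight.
  m = 00 → c = 00000, weight = 0.
  m = 10 → c = 10001, weight = 2.
  m = 01 → c = 10101, weight = 3.
  m = 11 → c = 00100, weight = 1.
Tally weights:
  weight 0: 1 codewords.
  weight 1: 1 codewords.
  weight 2: 1 codewords.
  weight 3: 1 codewords.
Minimum distance d = smallest w > 0 with A_w > 0 = 1.
Sanity: Σ A_w = 4 = 2^2 = 4 ✓.
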